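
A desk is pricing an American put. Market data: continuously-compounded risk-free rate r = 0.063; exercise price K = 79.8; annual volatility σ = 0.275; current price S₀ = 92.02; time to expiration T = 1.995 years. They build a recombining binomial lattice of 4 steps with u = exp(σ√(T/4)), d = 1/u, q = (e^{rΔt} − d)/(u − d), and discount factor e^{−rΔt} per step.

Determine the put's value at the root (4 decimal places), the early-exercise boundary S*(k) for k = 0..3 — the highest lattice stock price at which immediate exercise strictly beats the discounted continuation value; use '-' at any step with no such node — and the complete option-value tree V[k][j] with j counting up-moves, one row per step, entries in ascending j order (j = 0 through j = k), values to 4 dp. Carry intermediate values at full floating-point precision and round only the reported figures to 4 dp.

Δt=0.49875, u=1.21435, d=0.82348, q=0.53326, disc=e^(-rΔt)=0.96907
k=4 terminal: V=max(K-S,0) → 37.4842 17.3989 0.0000 0.0000 0.0000
k=3: j=0 S=51.3863 intr=28.4137 cont=25.9452 V=28.4137[EX]; j=1 S=75.7770 intr=4.0230 cont=7.8695 V=7.8695[hold]; j=2 S=111.7447 intr=0.0000 cont=0.0000 V=0.0000[hold]; j=3 S=164.7846 intr=0.0000 cont=0.0000 V=0.0000[hold]  S*(3)=51.3863
k=2: j=0 S=62.4011 intr=17.3989 cont=16.9182 V=17.3989[EX]; j=1 S=92.0200 intr=0.0000 cont=3.5594 V=3.5594[hold]; j=2 S=135.6975 intr=0.0000 cont=0.0000 V=0.0000[hold]  S*(2)=62.4011
k=1: j=0 S=75.7770 intr=4.0230 cont=9.7088 V=9.7088[hold]; j=1 S=111.7447 intr=0.0000 cont=1.6099 V=1.6099[hold]  S*(1)=-
k=0: j=0 S=92.0200 intr=0.0000 cont=5.2232 V=5.2232[hold]  S*(0)=-

price = 5.2232
boundary = - - 62.4011 51.3863
tree:
5.2232
9.7088 1.6099
17.3989 3.5594 0.0000
28.4137 7.8695 0.0000 0.0000
37.4842 17.3989 0.0000 0.0000 0.0000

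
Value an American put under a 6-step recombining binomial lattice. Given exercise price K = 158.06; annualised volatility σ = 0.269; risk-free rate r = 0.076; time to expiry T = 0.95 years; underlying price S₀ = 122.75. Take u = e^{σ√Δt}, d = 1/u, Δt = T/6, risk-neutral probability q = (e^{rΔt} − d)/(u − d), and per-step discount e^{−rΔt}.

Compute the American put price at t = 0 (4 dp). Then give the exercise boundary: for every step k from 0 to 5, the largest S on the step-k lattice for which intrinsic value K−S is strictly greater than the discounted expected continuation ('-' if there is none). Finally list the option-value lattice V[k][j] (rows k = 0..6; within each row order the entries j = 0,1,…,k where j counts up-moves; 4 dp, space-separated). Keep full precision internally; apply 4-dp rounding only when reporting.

price = 35.3100
boundary = 122.7500 110.2898 122.7500 110.2898 122.7500 136.6179
tree:
35.3100
47.7702 23.4917
58.9655 35.3100 13.5359
69.0245 47.7702 22.3866 5.9874
78.0623 58.9655 35.3100 11.4244 1.2971
86.1828 69.0245 47.7702 21.4421 2.7915 0.0000
93.4789 78.0623 58.9655 35.3100 6.0075 0.0000 0.0000

Δt=0.15833, u=1.11298, d=0.89849, q=0.52971, disc=e^(-rΔt)=0.98804
k=6 terminal: V=max(K-S,0) → 93.4789 78.0623 58.9655 35.3100 6.0075 0.0000 0.0000
k=5: j=0 S=71.8772 intr=86.1828 cont=84.2922 V=86.1828[EX]; j=1 S=89.0355 intr=69.0245 cont=67.1339 V=69.0245[EX]; j=2 S=110.2898 intr=47.7702 cont=45.8796 V=47.7702[EX]; j=3 S=136.6179 intr=21.4421 cont=19.5515 V=21.4421[EX]; j=4 S=169.2309 intr=0.0000 cont=2.7915 V=2.7915[hold]; j=5 S=209.6292 intr=0.0000 cont=0.0000 V=0.0000[hold]  S*(5)=136.6179
k=4: j=0 S=79.9977 intr=78.0623 cont=76.1718 V=78.0623[EX]; j=1 S=99.0945 intr=58.9655 cont=57.0749 V=58.9655[EX]; j=2 S=122.7500 intr=35.3100 cont=33.4194 V=35.3100[EX]; j=3 S=152.0525 intr=6.0075 cont=11.4244 V=11.4244[hold]; j=4 S=188.3501 intr=0.0000 cont=1.2971 V=1.2971[hold]  S*(4)=122.7500
k=3: j=0 S=89.0355 intr=69.0245 cont=67.1339 V=69.0245[EX]; j=1 S=110.2898 intr=47.7702 cont=45.8796 V=47.7702[EX]; j=2 S=136.6179 intr=21.4421 cont=22.3866 V=22.3866[hold]; j=3 S=169.2309 intr=0.0000 cont=5.9874 V=5.9874[hold]  S*(3)=110.2898
k=2: j=0 S=99.0945 intr=58.9655 cont=57.0749 V=58.9655[EX]; j=1 S=122.7500 intr=35.3100 cont=33.9137 V=35.3100[EX]; j=2 S=152.0525 intr=6.0075 cont=13.5359 V=13.5359[hold]  S*(2)=122.7500
k=1: j=0 S=110.2898 intr=47.7702 cont=45.8796 V=47.7702[EX]; j=1 S=136.6179 intr=21.4421 cont=23.4917 V=23.4917[hold]  S*(1)=110.2898
k=0: j=0 S=122.7500 intr=35.3100 cont=34.4921 V=35.3100[EX]  S*(0)=122.7500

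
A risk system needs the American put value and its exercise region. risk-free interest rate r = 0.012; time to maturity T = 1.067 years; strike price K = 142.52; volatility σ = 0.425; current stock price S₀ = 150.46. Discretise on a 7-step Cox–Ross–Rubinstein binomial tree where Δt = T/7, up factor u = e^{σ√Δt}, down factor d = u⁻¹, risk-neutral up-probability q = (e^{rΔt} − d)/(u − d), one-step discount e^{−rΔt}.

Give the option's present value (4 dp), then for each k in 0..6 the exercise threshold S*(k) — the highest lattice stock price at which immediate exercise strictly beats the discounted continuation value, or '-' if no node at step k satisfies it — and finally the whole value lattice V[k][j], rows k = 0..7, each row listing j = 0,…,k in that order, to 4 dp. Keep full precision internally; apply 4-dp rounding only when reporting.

price = 21.5950
boundary = - - - - 77.4770 91.4608 107.9685
tree:
21.5950
29.9183 12.0692
40.2265 18.1337 5.1143
52.2127 26.5449 8.4928 1.2334
65.0430 37.6037 13.8801 2.3057 0.0000
76.8887 51.0592 22.2152 4.3104 0.0000 0.0000
86.9233 65.0430 34.5515 8.0582 0.0000 0.0000 0.0000
95.4237 76.8887 51.0592 15.0644 0.0000 0.0000 0.0000 0.0000

Δt=0.15243, u=1.18049, d=0.84711, q=0.46410, disc=e^(-rΔt)=0.99817
k=7 terminal: V=max(K-S,0) → 95.4237 76.8887 51.0592 15.0644 0.0000 0.0000 0.0000 0.0000
k=6: j=0 S=55.5967 intr=86.9233 cont=86.6629 V=86.9233[EX]; j=1 S=77.4770 intr=65.0430 cont=64.7825 V=65.0430[EX]; j=2 S=107.9685 intr=34.5515 cont=34.2911 V=34.5515[EX]; j=3 S=150.4600 intr=0.0000 cont=8.0582 V=8.0582[hold]; j=4 S=209.6742 intr=0.0000 cont=0.0000 V=0.0000[hold]; j=5 S=292.1925 intr=0.0000 cont=0.0000 V=0.0000[hold]; j=6 S=407.1863 intr=0.0000 cont=0.0000 V=0.0000[hold]  S*(6)=107.9685
k=5: j=0 S=65.6313 intr=76.8887 cont=76.6283 V=76.8887[EX]; j=1 S=91.4608 intr=51.0592 cont=50.7987 V=51.0592[EX]; j=2 S=127.4556 intr=15.0644 cont=22.2152 V=22.2152[hold]; j=3 S=177.6164 intr=0.0000 cont=4.3104 V=4.3104[hold]; j=4 S=247.5182 intr=0.0000 cont=0.0000 V=0.0000[hold]; j=5 S=344.9301 intr=0.0000 cont=0.0000 V=0.0000[hold]  S*(5)=91.4608
k=4: j=0 S=77.4770 intr=65.0430 cont=64.7825 V=65.0430[EX]; j=1 S=107.9685 intr=34.5515 cont=37.6037 V=37.6037[hold]; j=2 S=150.4600 intr=0.0000 cont=13.8801 V=13.8801[hold]; j=3 S=209.6742 intr=0.0000 cont=2.3057 V=2.3057[hold]; j=4 S=292.1925 intr=0.0000 cont=0.0000 V=0.0000[hold]  S*(4)=77.4770
k=3: j=0 S=91.4608 intr=51.0592 cont=52.2127 V=52.2127[hold]; j=1 S=127.4556 intr=15.0644 cont=26.5449 V=26.5449[hold]; j=2 S=177.6164 intr=0.0000 cont=8.4928 V=8.4928[hold]; j=3 S=247.5182 intr=0.0000 cont=1.2334 V=1.2334[hold]  S*(3)=-
k=2: j=0 S=107.9685 intr=34.5515 cont=40.2265 V=40.2265[hold]; j=1 S=150.4600 intr=0.0000 cont=18.1337 V=18.1337[hold]; j=2 S=209.6742 intr=0.0000 cont=5.1143 V=5.1143[hold]  S*(2)=-
k=1: j=0 S=127.4556 intr=15.0644 cont=29.9183 V=29.9183[hold]; j=1 S=177.6164 intr=0.0000 cont=12.0692 V=12.0692[hold]  S*(1)=-
k=0: j=0 S=150.4600 intr=0.0000 cont=21.5950 V=21.5950[hold]  S*(0)=-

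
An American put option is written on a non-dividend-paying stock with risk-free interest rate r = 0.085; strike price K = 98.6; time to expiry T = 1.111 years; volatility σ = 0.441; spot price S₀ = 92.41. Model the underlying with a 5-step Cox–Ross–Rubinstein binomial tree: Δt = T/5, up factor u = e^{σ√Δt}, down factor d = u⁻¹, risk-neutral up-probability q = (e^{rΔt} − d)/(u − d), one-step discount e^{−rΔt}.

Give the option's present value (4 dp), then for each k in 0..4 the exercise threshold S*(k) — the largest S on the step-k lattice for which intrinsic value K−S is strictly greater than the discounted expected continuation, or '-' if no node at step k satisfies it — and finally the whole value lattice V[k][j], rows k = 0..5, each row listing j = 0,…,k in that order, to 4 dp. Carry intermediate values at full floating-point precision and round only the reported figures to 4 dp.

price = 17.1419
boundary = - - 60.9758 49.5310 60.9758
tree:
17.1419
25.9167 8.8068
37.6242 14.9136 2.8854
49.0690 24.3557 5.8082 0.0000
58.3657 37.6242 11.6917 0.0000 0.0000
65.9175 49.0690 23.5349 0.0000 0.0000 0.0000

Δt=0.22220, u=1.23106, d=0.81231, q=0.49375, disc=e^(-rΔt)=0.98129
k=5 terminal: V=max(K-S,0) → 65.9175 49.0690 23.5349 0.0000 0.0000 0.0000
k=4: j=0 S=40.2343 intr=58.3657 cont=56.5209 V=58.3657[EX]; j=1 S=60.9758 intr=37.6242 cont=35.7794 V=37.6242[EX]; j=2 S=92.4100 intr=6.1900 cont=11.6917 V=11.6917[hold]; j=3 S=140.0491 intr=0.0000 cont=0.0000 V=0.0000[hold]; j=4 S=212.2471 intr=0.0000 cont=0.0000 V=0.0000[hold]  S*(4)=60.9758
k=3: j=0 S=49.5310 intr=49.0690 cont=47.2242 V=49.0690[EX]; j=1 S=75.0651 intr=23.5349 cont=24.3557 V=24.3557[hold]; j=2 S=113.7626 intr=0.0000 cont=5.8082 V=5.8082[hold]; j=3 S=172.4095 intr=0.0000 cont=0.0000 V=0.0000[hold]  S*(3)=49.5310
k=2: j=0 S=60.9758 intr=37.6242 cont=36.1771 V=37.6242[EX]; j=1 S=92.4100 intr=6.1900 cont=14.9136 V=14.9136[hold]; j=2 S=140.0491 intr=0.0000 cont=2.8854 V=2.8854[hold]  S*(2)=60.9758
k=1: j=0 S=75.0651 intr=23.5349 cont=25.9167 V=25.9167[hold]; j=1 S=113.7626 intr=0.0000 cont=8.8068 V=8.8068[hold]  S*(1)=-
k=0: j=0 S=92.4100 intr=6.1900 cont=17.1419 V=17.1419[hold]  S*(0)=-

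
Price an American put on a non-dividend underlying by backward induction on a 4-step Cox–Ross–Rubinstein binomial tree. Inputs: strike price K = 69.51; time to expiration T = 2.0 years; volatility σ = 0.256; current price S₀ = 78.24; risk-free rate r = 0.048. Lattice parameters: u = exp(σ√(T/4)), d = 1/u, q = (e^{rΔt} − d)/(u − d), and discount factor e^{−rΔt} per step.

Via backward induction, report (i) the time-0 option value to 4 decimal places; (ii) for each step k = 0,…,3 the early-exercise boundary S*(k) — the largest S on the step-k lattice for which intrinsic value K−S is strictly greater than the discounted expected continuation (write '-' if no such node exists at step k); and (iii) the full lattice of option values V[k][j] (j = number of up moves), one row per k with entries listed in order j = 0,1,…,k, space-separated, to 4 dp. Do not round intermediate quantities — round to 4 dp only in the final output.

price = 4.8399
boundary = - - 54.4750 45.4550
tree:
4.8399
8.6924 1.5319
15.0350 3.2798 0.0000
24.0550 7.0222 0.0000 0.0000
31.5815 15.0350 0.0000 0.0000 0.0000

params: Δt=0.50000 u=1.19844 d=0.83442 q=0.52160 e^(-rΔt)=0.97629
t_4 payoffs: 31.5815 15.0350 0.0000 0.0000 0.0000
t_3: node(3,0) S=45.4550 payoff=24.0550 vs cont=22.4066 → 24.0550 [stop]  node(3,1) S=65.2850 payoff=4.2250 vs cont=7.0222 → 7.0222 [wait]  node(3,2) S=93.7658 payoff=0.0000 vs cont=0.0000 → 0.0000 [wait]  node(3,3) S=134.6716 payoff=0.0000 vs cont=0.0000 → 0.0000 [wait]  ⇒ S*(3)=45.4550
t_2: node(2,0) S=54.4750 payoff=15.0350 vs cont=14.8110 → 15.0350 [stop]  node(2,1) S=78.2400 payoff=0.0000 vs cont=3.2798 → 3.2798 [wait]  node(2,2) S=112.3726 payoff=0.0000 vs cont=0.0000 → 0.0000 [wait]  ⇒ S*(2)=54.4750
t_1: node(1,0) S=65.2850 payoff=4.2250 vs cont=8.6924 → 8.6924 [wait]  node(1,1) S=93.7658 payoff=0.0000 vs cont=1.5319 → 1.5319 [wait]  ⇒ S*(1)=-
t_0: node(0,0) S=78.2400 payoff=0.0000 vs cont=4.8399 → 4.8399 [wait]  ⇒ S*(0)=-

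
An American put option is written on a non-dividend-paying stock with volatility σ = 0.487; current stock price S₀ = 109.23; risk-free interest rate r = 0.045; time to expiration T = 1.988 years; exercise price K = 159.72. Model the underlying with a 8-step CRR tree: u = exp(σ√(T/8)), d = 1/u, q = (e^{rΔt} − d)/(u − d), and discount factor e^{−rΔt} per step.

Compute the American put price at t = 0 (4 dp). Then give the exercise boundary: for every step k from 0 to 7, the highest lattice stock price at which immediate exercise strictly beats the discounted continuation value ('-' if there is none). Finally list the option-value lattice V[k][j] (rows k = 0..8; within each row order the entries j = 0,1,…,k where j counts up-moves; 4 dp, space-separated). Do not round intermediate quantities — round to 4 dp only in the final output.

Δt=0.24850  u=1.27477  d=0.78445  q=0.46254  discount=0.98888
step 8 (expiry): payoffs max(K−S,0) = 144.0569 134.2667 118.3572 92.5035 50.4900 0.0000 0.0000 0.0000 0.0000
step 7: (k=7,j=0): S=19.9669, (K−S)⁺=139.7531, hold=137.9770 ⇒ V=139.7531 exercise | (k=7,j=1): S=32.4472, (K−S)⁺=127.2728, hold=125.4967 ⇒ V=127.2728 exercise | (k=7,j=2): S=52.7282, (K−S)⁺=106.9918, hold=105.2157 ⇒ V=106.9918 exercise | (k=7,j=3): S=85.6858, (K−S)⁺=74.0342, hold=72.2581 ⇒ V=74.0342 exercise | (k=7,j=4): S=139.2435, (K−S)⁺=20.4765, hold=26.8347 ⇒ V=26.8347 continue | (k=7,j=5): S=226.2772, (K−S)⁺=0.0000, hold=0.0000 ⇒ V=0.0000 continue | (k=7,j=6): S=367.7112, (K−S)⁺=0.0000, hold=0.0000 ⇒ V=0.0000 continue | (k=7,j=7): S=597.5480, (K−S)⁺=0.0000, hold=0.0000 ⇒ V=0.0000 continue  boundary S*=85.6858
step 6: (k=6,j=0): S=25.4533, (K−S)⁺=134.2667, hold=132.4906 ⇒ V=134.2667 exercise | (k=6,j=1): S=41.3628, (K−S)⁺=118.3572, hold=116.5811 ⇒ V=118.3572 exercise | (k=6,j=2): S=67.2165, (K−S)⁺=92.5035, hold=90.7274 ⇒ V=92.5035 exercise | (k=6,j=3): S=109.2300, (K−S)⁺=50.4900, hold=51.6221 ⇒ V=51.6221 continue | (k=6,j=4): S=177.5039, (K−S)⁺=0.0000, hold=14.2622 ⇒ V=14.2622 continue | (k=6,j=5): S=288.4522, (K−S)⁺=0.0000, hold=0.0000 ⇒ V=0.0000 continue | (k=6,j=6): S=468.7484, (K−S)⁺=0.0000, hold=0.0000 ⇒ V=0.0000 continue  boundary S*=67.2165
step 5: (k=5,j=0): S=32.4472, (K−S)⁺=127.2728, hold=125.4967 ⇒ V=127.2728 exercise | (k=5,j=1): S=52.7282, (K−S)⁺=106.9918, hold=105.2157 ⇒ V=106.9918 exercise | (k=5,j=2): S=85.6858, (K−S)⁺=74.0342, hold=72.7759 ⇒ V=74.0342 exercise | (k=5,j=3): S=139.2435, (K−S)⁺=20.4765, hold=33.9598 ⇒ V=33.9598 continue | (k=5,j=4): S=226.2772, (K−S)⁺=0.0000, hold=7.5801 ⇒ V=7.5801 continue | (k=5,j=5): S=367.7112, (K−S)⁺=0.0000, hold=0.0000 ⇒ V=0.0000 continue  boundary S*=85.6858
step 4: (k=4,j=0): S=41.3628, (K−S)⁺=118.3572, hold=116.5811 ⇒ V=118.3572 exercise | (k=4,j=1): S=67.2165, (K−S)⁺=92.5035, hold=90.7274 ⇒ V=92.5035 exercise | (k=4,j=2): S=109.2300, (K−S)⁺=50.4900, hold=54.8811 ⇒ V=54.8811 continue | (k=4,j=3): S=177.5039, (K−S)⁺=0.0000, hold=21.5162 ⇒ V=21.5162 continue | (k=4,j=4): S=288.4522, (K−S)⁺=0.0000, hold=4.0287 ⇒ V=4.0287 continue  boundary S*=67.2165
step 3: (k=3,j=0): S=52.7282, (K−S)⁺=106.9918, hold=105.2157 ⇒ V=106.9918 exercise | (k=3,j=1): S=85.6858, (K−S)⁺=74.0342, hold=74.2665 ⇒ V=74.2665 continue | (k=3,j=2): S=139.2435, (K−S)⁺=20.4765, hold=39.0099 ⇒ V=39.0099 continue | (k=3,j=3): S=226.2772, (K−S)⁺=0.0000, hold=13.2783 ⇒ V=13.2783 continue  boundary S*=52.7282
step 2: (k=2,j=0): S=67.2165, (K−S)⁺=92.5035, hold=90.8336 ⇒ V=92.5035 exercise | (k=2,j=1): S=109.2300, (K−S)⁺=50.4900, hold=57.3144 ⇒ V=57.3144 continue | (k=2,j=2): S=177.5039, (K−S)⁺=0.0000, hold=26.8066 ⇒ V=26.8066 continue  boundary S*=67.2165
step 1: (k=1,j=0): S=85.6858, (K−S)⁺=74.0342, hold=75.3795 ⇒ V=75.3795 continue | (k=1,j=1): S=139.2435, (K−S)⁺=20.4765, hold=42.7229 ⇒ V=42.7229 continue  boundary S*=-
step 0: (k=0,j=0): S=109.2300, (K−S)⁺=50.4900, hold=59.6043 ⇒ V=59.6043 continue  boundary S*=-

price = 59.6043
boundary = - - 67.2165 52.7282 67.2165 85.6858 67.2165 85.6858
tree:
59.6043
75.3795 42.7229
92.5035 57.3144 26.8066
106.9918 74.2665 39.0099 13.2783
118.3572 92.5035 54.8811 21.5162 4.0287
127.2728 106.9918 74.0342 33.9598 7.5801 0.0000
134.2667 118.3572 92.5035 51.6221 14.2622 0.0000 0.0000
139.7531 127.2728 106.9918 74.0342 26.8347 0.0000 0.0000 0.0000
144.0569 134.2667 118.3572 92.5035 50.4900 0.0000 0.0000 0.0000 0.0000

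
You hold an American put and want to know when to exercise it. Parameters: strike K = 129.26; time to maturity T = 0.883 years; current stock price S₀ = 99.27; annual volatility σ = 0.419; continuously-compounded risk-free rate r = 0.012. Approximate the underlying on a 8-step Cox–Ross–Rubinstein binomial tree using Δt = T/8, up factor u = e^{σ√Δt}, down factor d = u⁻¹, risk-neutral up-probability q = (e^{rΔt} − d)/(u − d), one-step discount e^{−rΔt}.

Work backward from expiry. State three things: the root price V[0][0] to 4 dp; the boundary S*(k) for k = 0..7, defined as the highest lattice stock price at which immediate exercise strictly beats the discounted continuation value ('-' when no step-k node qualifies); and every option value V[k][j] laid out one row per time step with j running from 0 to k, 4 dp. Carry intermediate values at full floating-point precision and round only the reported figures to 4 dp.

Δt=0.11038  u=1.14936  d=0.87005  q=0.47000  discount=0.99868
step 8 (expiry): payoffs max(K−S,0) = 96.6631 86.1987 72.3751 54.1137 29.9900 0.0000 0.0000 0.0000 0.0000
step 7: (k=7,j=0): S=37.4655, (K−S)⁺=91.7945, hold=91.6234 ⇒ V=91.7945 exercise | (k=7,j=1): S=49.4928, (K−S)⁺=79.7672, hold=79.5961 ⇒ V=79.7672 exercise | (k=7,j=2): S=65.3811, (K−S)⁺=63.8789, hold=63.7078 ⇒ V=63.8789 exercise | (k=7,j=3): S=86.3700, (K−S)⁺=42.8900, hold=42.7189 ⇒ V=42.8900 exercise | (k=7,j=4): S=114.0967, (K−S)⁺=15.1633, hold=15.8736 ⇒ V=15.8736 continue | (k=7,j=5): S=150.7244, (K−S)⁺=0.0000, hold=0.0000 ⇒ V=0.0000 continue | (k=7,j=6): S=199.1104, (K−S)⁺=0.0000, hold=0.0000 ⇒ V=0.0000 continue | (k=7,j=7): S=263.0295, (K−S)⁺=0.0000, hold=0.0000 ⇒ V=0.0000 continue  boundary S*=86.3700
step 6: (k=6,j=0): S=43.0613, (K−S)⁺=86.1987, hold=86.0276 ⇒ V=86.1987 exercise | (k=6,j=1): S=56.8849, (K−S)⁺=72.3751, hold=72.2040 ⇒ V=72.3751 exercise | (k=6,j=2): S=75.1463, (K−S)⁺=54.1137, hold=53.9426 ⇒ V=54.1137 exercise | (k=6,j=3): S=99.2700, (K−S)⁺=29.9900, hold=30.1523 ⇒ V=30.1523 continue | (k=6,j=4): S=131.1380, (K−S)⁺=0.0000, hold=8.4019 ⇒ V=8.4019 continue | (k=6,j=5): S=173.2363, (K−S)⁺=0.0000, hold=0.0000 ⇒ V=0.0000 continue | (k=6,j=6): S=228.8491, (K−S)⁺=0.0000, hold=0.0000 ⇒ V=0.0000 continue  boundary S*=75.1463
step 5: (k=5,j=0): S=49.4928, (K−S)⁺=79.7672, hold=79.5961 ⇒ V=79.7672 exercise | (k=5,j=1): S=65.3811, (K−S)⁺=63.8789, hold=63.7078 ⇒ V=63.8789 exercise | (k=5,j=2): S=86.3700, (K−S)⁺=42.8900, hold=42.7951 ⇒ V=42.8900 exercise | (k=5,j=3): S=114.0967, (K−S)⁺=15.1633, hold=19.9032 ⇒ V=19.9032 continue | (k=5,j=4): S=150.7244, (K−S)⁺=0.0000, hold=4.4471 ⇒ V=4.4471 continue | (k=5,j=5): S=199.1104, (K−S)⁺=0.0000, hold=0.0000 ⇒ V=0.0000 continue  boundary S*=86.3700
step 4: (k=4,j=0): S=56.8849, (K−S)⁺=72.3751, hold=72.2040 ⇒ V=72.3751 exercise | (k=4,j=1): S=75.1463, (K−S)⁺=54.1137, hold=53.9426 ⇒ V=54.1137 exercise | (k=4,j=2): S=99.2700, (K−S)⁺=29.9900, hold=32.0438 ⇒ V=32.0438 continue | (k=4,j=3): S=131.1380, (K−S)⁺=0.0000, hold=12.6221 ⇒ V=12.6221 continue | (k=4,j=4): S=173.2363, (K−S)⁺=0.0000, hold=2.3538 ⇒ V=2.3538 continue  boundary S*=75.1463
step 3: (k=3,j=0): S=65.3811, (K−S)⁺=63.8789, hold=63.7078 ⇒ V=63.8789 exercise | (k=3,j=1): S=86.3700, (K−S)⁺=42.8900, hold=43.6829 ⇒ V=43.6829 continue | (k=3,j=2): S=114.0967, (K−S)⁺=15.1633, hold=22.8852 ⇒ V=22.8852 continue | (k=3,j=3): S=150.7244, (K−S)⁺=0.0000, hold=7.7857 ⇒ V=7.7857 continue  boundary S*=65.3811
step 2: (k=2,j=0): S=75.1463, (K−S)⁺=54.1137, hold=54.3148 ⇒ V=54.3148 continue | (k=2,j=1): S=99.2700, (K−S)⁺=29.9900, hold=33.8631 ⇒ V=33.8631 continue | (k=2,j=2): S=131.1380, (K−S)⁺=0.0000, hold=15.7676 ⇒ V=15.7676 continue  boundary S*=-
step 1: (k=1,j=0): S=86.3700, (K−S)⁺=42.8900, hold=44.6433 ⇒ V=44.6433 continue | (k=1,j=1): S=114.0967, (K−S)⁺=15.1633, hold=25.3246 ⇒ V=25.3246 continue  boundary S*=-
step 0: (k=0,j=0): S=99.2700, (K−S)⁺=29.9900, hold=35.5164 ⇒ V=35.5164 continue  boundary S*=-

price = 35.5164
boundary = - - - 65.3811 75.1463 86.3700 75.1463 86.3700
tree:
35.5164
44.6433 25.3246
54.3148 33.8631 15.7676
63.8789 43.6829 22.8852 7.7857
72.3751 54.1137 32.0438 12.6221 2.3538
79.7672 63.8789 42.8900 19.9032 4.4471 0.0000
86.1987 72.3751 54.1137 30.1523 8.4019 0.0000 0.0000
91.7945 79.7672 63.8789 42.8900 15.8736 0.0000 0.0000 0.0000
96.6631 86.1987 72.3751 54.1137 29.9900 0.0000 0.0000 0.0000 0.0000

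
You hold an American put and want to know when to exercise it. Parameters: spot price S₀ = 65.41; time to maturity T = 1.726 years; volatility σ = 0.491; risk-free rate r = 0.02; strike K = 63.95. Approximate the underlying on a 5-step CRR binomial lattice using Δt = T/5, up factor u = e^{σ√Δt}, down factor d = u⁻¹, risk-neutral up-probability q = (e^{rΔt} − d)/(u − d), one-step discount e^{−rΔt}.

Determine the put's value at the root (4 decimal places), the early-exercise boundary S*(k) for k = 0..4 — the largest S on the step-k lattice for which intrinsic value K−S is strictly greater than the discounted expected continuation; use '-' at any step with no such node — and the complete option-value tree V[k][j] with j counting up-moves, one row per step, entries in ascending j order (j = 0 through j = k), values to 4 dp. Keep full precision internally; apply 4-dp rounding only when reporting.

price = 15.3328
boundary = - - - 27.5288 36.7344
tree:
15.3328
21.2570 8.0409
28.4489 12.4463 2.5655
36.4212 18.7591 4.6148 0.0000
43.3199 27.2156 8.3010 0.0000 0.0000
48.4898 36.4212 14.9317 0.0000 0.0000 0.0000

params: Δt=0.34520 u=1.33440 d=0.74940 q=0.44022 e^(-rΔt)=0.99312
t_5 payoffs: 48.4898 36.4212 14.9317 0.0000 0.0000 0.0000
t_4: node(4,0) S=20.6301 payoff=43.3199 vs cont=42.8799 → 43.3199 [stop]  node(4,1) S=36.7344 payoff=27.2156 vs cont=26.7756 → 27.2156 [stop]  node(4,2) S=65.4100 payoff=0.0000 vs cont=8.3010 → 8.3010 [wait]  node(4,3) S=116.4703 payoff=0.0000 vs cont=0.0000 → 0.0000 [wait]  node(4,4) S=207.3894 payoff=0.0000 vs cont=0.0000 → 0.0000 [wait]  ⇒ S*(4)=36.7344
t_3: node(3,0) S=27.5288 payoff=36.4212 vs cont=35.9812 → 36.4212 [stop]  node(3,1) S=49.0183 payoff=14.9317 vs cont=18.7591 → 18.7591 [wait]  node(3,2) S=87.2830 payoff=0.0000 vs cont=4.6148 → 4.6148 [wait]  node(3,3) S=155.4179 payoff=0.0000 vs cont=0.0000 → 0.0000 [wait]  ⇒ S*(3)=27.5288
t_2: node(2,0) S=36.7344 payoff=27.2156 vs cont=28.4489 → 28.4489 [wait]  node(2,1) S=65.4100 payoff=0.0000 vs cont=12.4463 → 12.4463 [wait]  node(2,2) S=116.4703 payoff=0.0000 vs cont=2.5655 → 2.5655 [wait]  ⇒ S*(2)=-
t_1: node(1,0) S=49.0183 payoff=14.9317 vs cont=21.2570 → 21.2570 [wait]  node(1,1) S=87.2830 payoff=0.0000 vs cont=8.0409 → 8.0409 [wait]  ⇒ S*(1)=-
t_0: node(0,0) S=65.4100 payoff=0.0000 vs cont=15.3328 → 15.3328 [wait]  ⇒ S*(0)=-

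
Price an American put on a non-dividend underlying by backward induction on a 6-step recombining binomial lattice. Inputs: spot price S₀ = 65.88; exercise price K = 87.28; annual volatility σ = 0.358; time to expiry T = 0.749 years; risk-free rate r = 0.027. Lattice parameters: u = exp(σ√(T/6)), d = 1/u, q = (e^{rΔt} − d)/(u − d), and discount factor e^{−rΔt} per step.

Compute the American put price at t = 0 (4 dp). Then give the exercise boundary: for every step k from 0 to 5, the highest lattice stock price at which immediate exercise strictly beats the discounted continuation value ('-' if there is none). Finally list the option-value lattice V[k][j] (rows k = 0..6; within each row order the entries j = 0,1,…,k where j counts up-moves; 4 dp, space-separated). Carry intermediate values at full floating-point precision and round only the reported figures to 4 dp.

params: Δt=0.12483 u=1.13484 d=0.88118 q=0.48173 e^(-rΔt)=0.99664
t_6 payoffs: 56.4370 47.5588 36.1250 21.4000 2.4363 0.0000 0.0000
t_5: node(5,0) S=35.0017 payoff=52.2783 vs cont=51.9846 → 52.2783 [stop]  node(5,1) S=45.0770 payoff=42.2030 vs cont=41.9093 → 42.2030 [stop]  node(5,2) S=58.0525 payoff=29.2275 vs cont=28.9339 → 29.2275 [stop]  node(5,3) S=74.7630 payoff=12.5170 vs cont=12.2234 → 12.5170 [stop]  node(5,4) S=96.2836 payoff=0.0000 vs cont=1.2584 → 1.2584 [wait]  node(5,5) S=123.9990 payoff=0.0000 vs cont=0.0000 → 0.0000 [wait]  ⇒ S*(5)=74.7630
t_4: node(4,0) S=39.7212 payoff=47.5588 vs cont=47.2652 → 47.5588 [stop]  node(4,1) S=51.1550 payoff=36.1250 vs cont=35.8314 → 36.1250 [stop]  node(4,2) S=65.8800 payoff=21.4000 vs cont=21.1063 → 21.4000 [stop]  node(4,3) S=84.8437 payoff=2.4363 vs cont=7.0696 → 7.0696 [wait]  node(4,4) S=109.2660 payoff=0.0000 vs cont=0.6500 → 0.6500 [wait]  ⇒ S*(4)=65.8800
t_3: node(3,0) S=45.0770 payoff=42.2030 vs cont=41.9093 → 42.2030 [stop]  node(3,1) S=58.0525 payoff=29.2275 vs cont=28.9339 → 29.2275 [stop]  node(3,2) S=74.7630 payoff=12.5170 vs cont=14.4478 → 14.4478 [wait]  node(3,3) S=96.2836 payoff=0.0000 vs cont=3.9637 → 3.9637 [wait]  ⇒ S*(3)=58.0525
t_2: node(2,0) S=51.1550 payoff=36.1250 vs cont=35.8314 → 36.1250 [stop]  node(2,1) S=65.8800 payoff=21.4000 vs cont=22.0333 → 22.0333 [wait]  node(2,2) S=84.8437 payoff=2.4363 vs cont=9.3657 → 9.3657 [wait]  ⇒ S*(2)=51.1550
t_1: node(1,0) S=58.0525 payoff=29.2275 vs cont=29.2379 → 29.2379 [wait]  node(1,1) S=74.7630 payoff=12.5170 vs cont=15.8773 → 15.8773 [wait]  ⇒ S*(1)=-
t_0: node(0,0) S=65.8800 payoff=21.4000 vs cont=22.7250 → 22.7250 [wait]  ⇒ S*(0)=-

price = 22.7250
boundary = - - 51.1550 58.0525 65.8800 74.7630
tree:
22.7250
29.2379 15.8773
36.1250 22.0333 9.3657
42.2030 29.2275 14.4478 3.9637
47.5588 36.1250 21.4000 7.0696 0.6500
52.2783 42.2030 29.2275 12.5170 1.2584 0.0000
56.4370 47.5588 36.1250 21.4000 2.4363 0.0000 0.0000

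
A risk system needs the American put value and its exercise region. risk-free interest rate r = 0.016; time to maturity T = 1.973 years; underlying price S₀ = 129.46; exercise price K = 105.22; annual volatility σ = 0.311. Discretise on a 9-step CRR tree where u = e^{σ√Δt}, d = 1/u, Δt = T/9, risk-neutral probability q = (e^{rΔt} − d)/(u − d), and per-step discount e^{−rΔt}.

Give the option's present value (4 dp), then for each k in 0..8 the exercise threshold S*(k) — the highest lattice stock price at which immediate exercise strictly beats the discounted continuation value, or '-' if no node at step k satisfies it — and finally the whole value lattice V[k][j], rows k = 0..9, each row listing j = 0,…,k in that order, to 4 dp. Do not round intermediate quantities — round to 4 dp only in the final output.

price = 9.3029
boundary = - - - - - 62.5085 54.0381 62.5085 72.3067
tree:
9.3029
13.4100 4.8446
18.8325 7.5322 1.9181
25.6594 11.4468 3.2729 0.4390
33.7628 16.9171 5.5019 0.8402 0.0000
42.7115 24.1485 9.0713 1.6081 0.0000 0.0000
51.1819 33.0008 14.5696 3.0779 0.0000 0.0000 0.0000
58.5045 42.7115 22.5410 5.8908 0.0000 0.0000 0.0000 0.0000
64.8349 51.1819 32.9133 11.2748 0.0000 0.0000 0.0000 0.0000 0.0000
70.3074 58.5045 42.7115 21.5793 0.0000 0.0000 0.0000 0.0000 0.0000 0.0000

Δt=0.21922  u=1.15675  d=0.86449  q=0.47568  discount=0.99650
step 9 (expiry): payoffs max(K−S,0) = 70.3074 58.5045 42.7115 21.5793 0.0000 0.0000 0.0000 0.0000 0.0000 0.0000
step 8: (k=8,j=0): S=40.3851, (K−S)⁺=64.8349, hold=64.4665 ⇒ V=64.8349 exercise | (k=8,j=1): S=54.0381, (K−S)⁺=51.1819, hold=50.8135 ⇒ V=51.1819 exercise | (k=8,j=2): S=72.3067, (K−S)⁺=32.9133, hold=32.5449 ⇒ V=32.9133 exercise | (k=8,j=3): S=96.7513, (K−S)⁺=8.4687, hold=11.2748 ⇒ V=11.2748 continue | (k=8,j=4): S=129.4600, (K−S)⁺=0.0000, hold=0.0000 ⇒ V=0.0000 continue | (k=8,j=5): S=173.2264, (K−S)⁺=0.0000, hold=0.0000 ⇒ V=0.0000 continue | (k=8,j=6): S=231.7890, (K−S)⁺=0.0000, hold=0.0000 ⇒ V=0.0000 continue | (k=8,j=7): S=310.1497, (K−S)⁺=0.0000, hold=0.0000 ⇒ V=0.0000 continue | (k=8,j=8): S=415.0017, (K−S)⁺=0.0000, hold=0.0000 ⇒ V=0.0000 continue  boundary S*=72.3067
step 7: (k=7,j=0): S=46.7155, (K−S)⁺=58.5045, hold=58.1361 ⇒ V=58.5045 exercise | (k=7,j=1): S=62.5085, (K−S)⁺=42.7115, hold=42.3431 ⇒ V=42.7115 exercise | (k=7,j=2): S=83.6407, (K−S)⁺=21.5793, hold=22.5410 ⇒ V=22.5410 continue | (k=7,j=3): S=111.9171, (K−S)⁺=0.0000, hold=5.8908 ⇒ V=5.8908 continue | (k=7,j=4): S=149.7528, (K−S)⁺=0.0000, hold=0.0000 ⇒ V=0.0000 continue | (k=7,j=5): S=200.3796, (K−S)⁺=0.0000, hold=0.0000 ⇒ V=0.0000 continue | (k=7,j=6): S=268.1218, (K−S)⁺=0.0000, hold=0.0000 ⇒ V=0.0000 continue | (k=7,j=7): S=358.7655, (K−S)⁺=0.0000, hold=0.0000 ⇒ V=0.0000 continue  boundary S*=62.5085
step 6: (k=6,j=0): S=54.0381, (K−S)⁺=51.1819, hold=50.8135 ⇒ V=51.1819 exercise | (k=6,j=1): S=72.3067, (K−S)⁺=32.9133, hold=33.0008 ⇒ V=33.0008 continue | (k=6,j=2): S=96.7513, (K−S)⁺=8.4687, hold=14.5696 ⇒ V=14.5696 continue | (k=6,j=3): S=129.4600, (K−S)⁺=0.0000, hold=3.0779 ⇒ V=3.0779 continue | (k=6,j=4): S=173.2264, (K−S)⁺=0.0000, hold=0.0000 ⇒ V=0.0000 continue | (k=6,j=5): S=231.7890, (K−S)⁺=0.0000, hold=0.0000 ⇒ V=0.0000 continue | (k=6,j=6): S=310.1497, (K−S)⁺=0.0000, hold=0.0000 ⇒ V=0.0000 continue  boundary S*=54.0381
step 5: (k=5,j=0): S=62.5085, (K−S)⁺=42.7115, hold=42.3845 ⇒ V=42.7115 exercise | (k=5,j=1): S=83.6407, (K−S)⁺=21.5793, hold=24.1485 ⇒ V=24.1485 continue | (k=5,j=2): S=111.9171, (K−S)⁺=0.0000, hold=9.0713 ⇒ V=9.0713 continue | (k=5,j=3): S=149.7528, (K−S)⁺=0.0000, hold=1.6081 ⇒ V=1.6081 continue | (k=5,j=4): S=200.3796, (K−S)⁺=0.0000, hold=0.0000 ⇒ V=0.0000 continue | (k=5,j=5): S=268.1218, (K−S)⁺=0.0000, hold=0.0000 ⇒ V=0.0000 continue  boundary S*=62.5085
step 4: (k=4,j=0): S=72.3067, (K−S)⁺=32.9133, hold=33.7628 ⇒ V=33.7628 continue | (k=4,j=1): S=96.7513, (K−S)⁺=8.4687, hold=16.9171 ⇒ V=16.9171 continue | (k=4,j=2): S=129.4600, (K−S)⁺=0.0000, hold=5.5019 ⇒ V=5.5019 continue | (k=4,j=3): S=173.2264, (K−S)⁺=0.0000, hold=0.8402 ⇒ V=0.8402 continue | (k=4,j=4): S=231.7890, (K−S)⁺=0.0000, hold=0.0000 ⇒ V=0.0000 continue  boundary S*=-
step 3: (k=3,j=0): S=83.6407, (K−S)⁺=21.5793, hold=25.6594 ⇒ V=25.6594 continue | (k=3,j=1): S=111.9171, (K−S)⁺=0.0000, hold=11.4468 ⇒ V=11.4468 continue | (k=3,j=2): S=149.7528, (K−S)⁺=0.0000, hold=3.2729 ⇒ V=3.2729 continue | (k=3,j=3): S=200.3796, (K−S)⁺=0.0000, hold=0.4390 ⇒ V=0.4390 continue  boundary S*=-
step 2: (k=2,j=0): S=96.7513, (K−S)⁺=8.4687, hold=18.8325 ⇒ V=18.8325 continue | (k=2,j=1): S=129.4600, (K−S)⁺=0.0000, hold=7.5322 ⇒ V=7.5322 continue | (k=2,j=2): S=173.2264, (K−S)⁺=0.0000, hold=1.9181 ⇒ V=1.9181 continue  boundary S*=-
step 1: (k=1,j=0): S=111.9171, (K−S)⁺=0.0000, hold=13.4100 ⇒ V=13.4100 continue | (k=1,j=1): S=149.7528, (K−S)⁺=0.0000, hold=4.8446 ⇒ V=4.8446 continue  boundary S*=-
step 0: (k=0,j=0): S=129.4600, (K−S)⁺=0.0000, hold=9.3029 ⇒ V=9.3029 continue  boundary S*=-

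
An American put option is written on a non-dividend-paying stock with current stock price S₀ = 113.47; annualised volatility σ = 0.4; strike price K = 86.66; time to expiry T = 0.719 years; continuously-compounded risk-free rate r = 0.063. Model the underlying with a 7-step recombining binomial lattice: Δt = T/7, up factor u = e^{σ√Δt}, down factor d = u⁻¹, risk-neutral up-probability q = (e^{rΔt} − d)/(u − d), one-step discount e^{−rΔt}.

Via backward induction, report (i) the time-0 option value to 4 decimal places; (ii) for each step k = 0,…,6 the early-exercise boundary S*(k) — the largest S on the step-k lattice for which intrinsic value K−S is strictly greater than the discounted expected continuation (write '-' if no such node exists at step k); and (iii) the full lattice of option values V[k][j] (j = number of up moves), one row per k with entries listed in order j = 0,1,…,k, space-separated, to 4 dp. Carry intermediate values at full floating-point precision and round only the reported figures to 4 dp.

params: Δt=0.10271 u=1.13678 d=0.87968 q=0.49325 e^(-rΔt)=0.99355
t_7 payoffs: 40.4052 26.8868 9.4175 0.0000 0.0000 0.0000 0.0000 0.0000
t_6: node(6,0) S=52.5813 payoff=34.0787 vs cont=33.5197 → 34.0787 [stop]  node(6,1) S=67.9487 payoff=18.7113 vs cont=18.1523 → 18.7113 [stop]  node(6,2) S=87.8074 payoff=0.0000 vs cont=4.7416 → 4.7416 [wait]  node(6,3) S=113.4700 payoff=0.0000 vs cont=0.0000 → 0.0000 [wait]  node(6,4) S=146.6327 payoff=0.0000 vs cont=0.0000 → 0.0000 [wait]  node(6,5) S=189.4876 payoff=0.0000 vs cont=0.0000 → 0.0000 [wait]  node(6,6) S=244.8672 payoff=0.0000 vs cont=0.0000 → 0.0000 [wait]  ⇒ S*(6)=67.9487
t_5: node(5,0) S=59.7732 payoff=26.8868 vs cont=26.3279 → 26.8868 [stop]  node(5,1) S=77.2425 payoff=9.4175 vs cont=11.7445 → 11.7445 [wait]  node(5,2) S=99.8174 payoff=0.0000 vs cont=2.3873 → 2.3873 [wait]  node(5,3) S=128.9900 payoff=0.0000 vs cont=0.0000 → 0.0000 [wait]  node(5,4) S=166.6886 payoff=0.0000 vs cont=0.0000 → 0.0000 [wait]  node(5,5) S=215.4050 payoff=0.0000 vs cont=0.0000 → 0.0000 [wait]  ⇒ S*(5)=59.7732
t_4: node(4,0) S=67.9487 payoff=18.7113 vs cont=19.2927 → 19.2927 [wait]  node(4,1) S=87.8074 payoff=0.0000 vs cont=7.0831 → 7.0831 [wait]  node(4,2) S=113.4700 payoff=0.0000 vs cont=1.2020 → 1.2020 [wait]  node(4,3) S=146.6327 payoff=0.0000 vs cont=0.0000 → 0.0000 [wait]  node(4,4) S=189.4876 payoff=0.0000 vs cont=0.0000 → 0.0000 [wait]  ⇒ S*(4)=-
t_3: node(3,0) S=77.2425 payoff=9.4175 vs cont=13.1848 → 13.1848 [wait]  node(3,1) S=99.8174 payoff=0.0000 vs cont=4.1553 → 4.1553 [wait]  node(3,2) S=128.9900 payoff=0.0000 vs cont=0.6052 → 0.6052 [wait]  node(3,3) S=166.6886 payoff=0.0000 vs cont=0.0000 → 0.0000 [wait]  ⇒ S*(3)=-
t_2: node(2,0) S=87.8074 payoff=0.0000 vs cont=8.6747 → 8.6747 [wait]  node(2,1) S=113.4700 payoff=0.0000 vs cont=2.3887 → 2.3887 [wait]  node(2,2) S=146.6327 payoff=0.0000 vs cont=0.3047 → 0.3047 [wait]  ⇒ S*(2)=-
t_1: node(1,0) S=99.8174 payoff=0.0000 vs cont=5.5382 → 5.5382 [wait]  node(1,1) S=128.9900 payoff=0.0000 vs cont=1.3520 → 1.3520 [wait]  ⇒ S*(1)=-
t_0: node(0,0) S=113.4700 payoff=0.0000 vs cont=3.4510 → 3.4510 [wait]  ⇒ S*(0)=-

price = 3.4510
boundary = - - - - - 59.7732 67.9487
tree:
3.4510
5.5382 1.3520
8.6747 2.3887 0.3047
13.1848 4.1553 0.6052 0.0000
19.2927 7.0831 1.2020 0.0000 0.0000
26.8868 11.7445 2.3873 0.0000 0.0000 0.0000
34.0787 18.7113 4.7416 0.0000 0.0000 0.0000 0.0000
40.4052 26.8868 9.4175 0.0000 0.0000 0.0000 0.0000 0.0000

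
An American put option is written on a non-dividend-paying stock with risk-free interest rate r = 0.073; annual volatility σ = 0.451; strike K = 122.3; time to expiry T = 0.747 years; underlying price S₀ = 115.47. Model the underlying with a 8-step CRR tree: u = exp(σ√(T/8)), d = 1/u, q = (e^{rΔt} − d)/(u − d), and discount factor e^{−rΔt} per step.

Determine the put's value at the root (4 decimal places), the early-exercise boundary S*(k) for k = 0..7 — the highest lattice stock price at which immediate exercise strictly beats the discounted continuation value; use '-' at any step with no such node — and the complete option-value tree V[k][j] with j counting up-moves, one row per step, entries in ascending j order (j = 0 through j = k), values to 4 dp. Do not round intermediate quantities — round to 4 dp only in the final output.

price = 19.2036
boundary = - - - 76.3685 66.5369 76.3685 87.6528 100.6045
tree:
19.2036
26.5247 11.8618
35.5138 17.5514 6.1134
45.9315 25.1808 9.8661 2.2981
55.7631 34.7959 15.5379 4.1084 0.4484
64.3290 45.9315 23.7068 7.2638 0.8859 0.0000
71.7921 55.7631 34.6472 12.6660 1.7501 0.0000 0.0000
78.2944 64.3290 45.9315 21.6955 3.4573 0.0000 0.0000 0.0000
83.9597 71.7921 55.7631 34.6472 6.8300 0.0000 0.0000 0.0000 0.0000

Δt=0.09337  u=1.14776  d=0.87126  q=0.49034  discount=0.99321
step 8 (expiry): payoffs max(K−S,0) = 83.9597 71.7921 55.7631 34.6472 6.8300 0.0000 0.0000 0.0000 0.0000
step 7: (k=7,j=0): S=44.0056, (K−S)⁺=78.2944, hold=77.4636 ⇒ V=78.2944 exercise | (k=7,j=1): S=57.9710, (K−S)⁺=64.3290, hold=63.4982 ⇒ V=64.3290 exercise | (k=7,j=2): S=76.3685, (K−S)⁺=45.9315, hold=45.1007 ⇒ V=45.9315 exercise | (k=7,j=3): S=100.6045, (K−S)⁺=21.6955, hold=20.8647 ⇒ V=21.6955 exercise | (k=7,j=4): S=132.5320, (K−S)⁺=0.0000, hold=3.4573 ⇒ V=3.4573 continue | (k=7,j=5): S=174.5919, (K−S)⁺=0.0000, hold=0.0000 ⇒ V=0.0000 continue | (k=7,j=6): S=229.9998, (K−S)⁺=0.0000, hold=0.0000 ⇒ V=0.0000 continue | (k=7,j=7): S=302.9917, (K−S)⁺=0.0000, hold=0.0000 ⇒ V=0.0000 continue  boundary S*=100.6045
step 6: (k=6,j=0): S=50.5079, (K−S)⁺=71.7921, hold=70.9613 ⇒ V=71.7921 exercise | (k=6,j=1): S=66.5369, (K−S)⁺=55.7631, hold=54.9323 ⇒ V=55.7631 exercise | (k=6,j=2): S=87.6528, (K−S)⁺=34.6472, hold=33.8164 ⇒ V=34.6472 exercise | (k=6,j=3): S=115.4700, (K−S)⁺=6.8300, hold=12.6660 ⇒ V=12.6660 continue | (k=6,j=4): S=152.1152, (K−S)⁺=0.0000, hold=1.7501 ⇒ V=1.7501 continue | (k=6,j=5): S=200.3899, (K−S)⁺=0.0000, hold=0.0000 ⇒ V=0.0000 continue | (k=6,j=6): S=263.9849, (K−S)⁺=0.0000, hold=0.0000 ⇒ V=0.0000 continue  boundary S*=87.6528
step 5: (k=5,j=0): S=57.9710, (K−S)⁺=64.3290, hold=63.4982 ⇒ V=64.3290 exercise | (k=5,j=1): S=76.3685, (K−S)⁺=45.9315, hold=45.1007 ⇒ V=45.9315 exercise | (k=5,j=2): S=100.6045, (K−S)⁺=21.6955, hold=23.7068 ⇒ V=23.7068 continue | (k=5,j=3): S=132.5320, (K−S)⁺=0.0000, hold=7.2638 ⇒ V=7.2638 continue | (k=5,j=4): S=174.5919, (K−S)⁺=0.0000, hold=0.8859 ⇒ V=0.8859 continue | (k=5,j=5): S=229.9998, (K−S)⁺=0.0000, hold=0.0000 ⇒ V=0.0000 continue  boundary S*=76.3685
step 4: (k=4,j=0): S=66.5369, (K−S)⁺=55.7631, hold=54.9323 ⇒ V=55.7631 exercise | (k=4,j=1): S=87.6528, (K−S)⁺=34.6472, hold=34.7959 ⇒ V=34.7959 continue | (k=4,j=2): S=115.4700, (K−S)⁺=6.8300, hold=15.5379 ⇒ V=15.5379 continue | (k=4,j=3): S=152.1152, (K−S)⁺=0.0000, hold=4.1084 ⇒ V=4.1084 continue | (k=4,j=4): S=200.3899, (K−S)⁺=0.0000, hold=0.4484 ⇒ V=0.4484 continue  boundary S*=66.5369
step 3: (k=3,j=0): S=76.3685, (K−S)⁺=45.9315, hold=45.1731 ⇒ V=45.9315 exercise | (k=3,j=1): S=100.6045, (K−S)⁺=21.6955, hold=25.1808 ⇒ V=25.1808 continue | (k=3,j=2): S=132.5320, (K−S)⁺=0.0000, hold=9.8661 ⇒ V=9.8661 continue | (k=3,j=3): S=174.5919, (K−S)⁺=0.0000, hold=2.2981 ⇒ V=2.2981 continue  boundary S*=76.3685
step 2: (k=2,j=0): S=87.6528, (K−S)⁺=34.6472, hold=35.5138 ⇒ V=35.5138 continue | (k=2,j=1): S=115.4700, (K−S)⁺=6.8300, hold=17.5514 ⇒ V=17.5514 continue | (k=2,j=2): S=152.1152, (K−S)⁺=0.0000, hold=6.1134 ⇒ V=6.1134 continue  boundary S*=-
step 1: (k=1,j=0): S=100.6045, (K−S)⁺=21.6955, hold=26.5247 ⇒ V=26.5247 continue | (k=1,j=1): S=132.5320, (K−S)⁺=0.0000, hold=11.8618 ⇒ V=11.8618 continue  boundary S*=-
step 0: (k=0,j=0): S=115.4700, (K−S)⁺=6.8300, hold=19.2036 ⇒ V=19.2036 continue  boundary S*=-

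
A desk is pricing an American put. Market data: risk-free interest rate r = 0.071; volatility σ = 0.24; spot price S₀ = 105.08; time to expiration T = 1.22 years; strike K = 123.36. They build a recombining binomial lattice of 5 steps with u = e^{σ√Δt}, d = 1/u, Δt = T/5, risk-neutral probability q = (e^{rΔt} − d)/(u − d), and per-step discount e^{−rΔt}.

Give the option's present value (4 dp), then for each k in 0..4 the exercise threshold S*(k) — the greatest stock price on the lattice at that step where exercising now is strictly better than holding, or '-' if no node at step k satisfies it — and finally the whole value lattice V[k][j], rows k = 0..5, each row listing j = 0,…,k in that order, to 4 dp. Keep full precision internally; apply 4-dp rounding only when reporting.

params: Δt=0.24400 u=1.12586 d=0.88821 q=0.54393 e^(-rΔt)=0.98283
t_5 payoffs: 65.2716 49.7288 30.0273 5.0542 0.0000 0.0000
t_4: node(4,0) S=65.3997 payoff=57.9603 vs cont=55.8417 → 57.9603 [stop]  node(4,1) S=82.8987 payoff=40.4613 vs cont=38.3426 → 40.4613 [stop]  node(4,2) S=105.0800 payoff=18.2800 vs cont=16.1613 → 18.2800 [stop]  node(4,3) S=133.1964 payoff=0.0000 vs cont=2.2655 → 2.2655 [wait]  node(4,4) S=168.8359 payoff=0.0000 vs cont=0.0000 → 0.0000 [wait]  ⇒ S*(4)=105.0800
t_3: node(3,0) S=73.6312 payoff=49.7288 vs cont=47.6102 → 49.7288 [stop]  node(3,1) S=93.3327 payoff=30.0273 vs cont=27.9086 → 30.0273 [stop]  node(3,2) S=118.3058 payoff=5.0542 vs cont=9.4049 → 9.4049 [wait]  node(3,3) S=149.9611 payoff=0.0000 vs cont=1.0155 → 1.0155 [wait]  ⇒ S*(3)=93.3327
t_2: node(2,0) S=82.8987 payoff=40.4613 vs cont=38.3426 → 40.4613 [stop]  node(2,1) S=105.0800 payoff=18.2800 vs cont=18.4872 → 18.4872 [wait]  node(2,2) S=133.1964 payoff=0.0000 vs cont=4.7585 → 4.7585 [wait]  ⇒ S*(2)=82.8987
t_1: node(1,0) S=93.3327 payoff=30.0273 vs cont=28.0194 → 30.0273 [stop]  node(1,1) S=118.3058 payoff=5.0542 vs cont=10.8305 → 10.8305 [wait]  ⇒ S*(1)=93.3327
t_0: node(0,0) S=105.0800 payoff=18.2800 vs cont=19.2493 → 19.2493 [wait]  ⇒ S*(0)=-

price = 19.2493
boundary = - 93.3327 82.8987 93.3327 105.0800
tree:
19.2493
30.0273 10.8305
40.4613 18.4872 4.7585
49.7288 30.0273 9.4049 1.0155
57.9603 40.4613 18.2800 2.2655 0.0000
65.2716 49.7288 30.0273 5.0542 0.0000 0.0000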